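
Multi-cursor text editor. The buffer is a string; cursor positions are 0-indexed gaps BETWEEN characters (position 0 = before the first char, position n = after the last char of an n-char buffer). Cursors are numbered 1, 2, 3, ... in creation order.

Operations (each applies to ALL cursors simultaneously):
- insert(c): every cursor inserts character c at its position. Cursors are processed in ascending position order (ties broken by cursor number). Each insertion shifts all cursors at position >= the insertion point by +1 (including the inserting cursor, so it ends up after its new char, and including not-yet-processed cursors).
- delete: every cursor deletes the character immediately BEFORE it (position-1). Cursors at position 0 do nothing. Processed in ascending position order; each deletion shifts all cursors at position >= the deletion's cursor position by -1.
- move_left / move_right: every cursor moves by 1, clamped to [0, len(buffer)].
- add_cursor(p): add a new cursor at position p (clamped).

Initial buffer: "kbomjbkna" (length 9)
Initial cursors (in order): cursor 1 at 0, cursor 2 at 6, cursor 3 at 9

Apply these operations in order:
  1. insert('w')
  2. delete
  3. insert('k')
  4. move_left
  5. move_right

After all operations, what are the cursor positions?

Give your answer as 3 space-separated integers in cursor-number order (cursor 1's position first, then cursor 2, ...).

After op 1 (insert('w')): buffer="wkbomjbwknaw" (len 12), cursors c1@1 c2@8 c3@12, authorship 1......2...3
After op 2 (delete): buffer="kbomjbkna" (len 9), cursors c1@0 c2@6 c3@9, authorship .........
After op 3 (insert('k')): buffer="kkbomjbkknak" (len 12), cursors c1@1 c2@8 c3@12, authorship 1......2...3
After op 4 (move_left): buffer="kkbomjbkknak" (len 12), cursors c1@0 c2@7 c3@11, authorship 1......2...3
After op 5 (move_right): buffer="kkbomjbkknak" (len 12), cursors c1@1 c2@8 c3@12, authorship 1......2...3

Answer: 1 8 12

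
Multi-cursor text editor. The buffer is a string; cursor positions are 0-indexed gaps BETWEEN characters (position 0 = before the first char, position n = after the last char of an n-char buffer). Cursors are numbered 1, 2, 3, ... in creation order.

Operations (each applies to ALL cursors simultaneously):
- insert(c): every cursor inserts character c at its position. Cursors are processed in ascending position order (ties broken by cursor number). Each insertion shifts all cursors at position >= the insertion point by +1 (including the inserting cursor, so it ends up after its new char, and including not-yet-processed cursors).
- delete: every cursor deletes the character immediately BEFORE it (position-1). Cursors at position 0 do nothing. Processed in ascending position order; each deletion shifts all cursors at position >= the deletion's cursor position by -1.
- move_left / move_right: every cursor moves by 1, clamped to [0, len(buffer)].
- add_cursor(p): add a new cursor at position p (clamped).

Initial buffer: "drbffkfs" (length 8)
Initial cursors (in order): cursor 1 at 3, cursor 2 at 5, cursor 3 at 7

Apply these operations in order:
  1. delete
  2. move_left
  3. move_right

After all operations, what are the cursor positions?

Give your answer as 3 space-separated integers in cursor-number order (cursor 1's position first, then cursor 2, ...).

Answer: 2 3 4

Derivation:
After op 1 (delete): buffer="drfks" (len 5), cursors c1@2 c2@3 c3@4, authorship .....
After op 2 (move_left): buffer="drfks" (len 5), cursors c1@1 c2@2 c3@3, authorship .....
After op 3 (move_right): buffer="drfks" (len 5), cursors c1@2 c2@3 c3@4, authorship .....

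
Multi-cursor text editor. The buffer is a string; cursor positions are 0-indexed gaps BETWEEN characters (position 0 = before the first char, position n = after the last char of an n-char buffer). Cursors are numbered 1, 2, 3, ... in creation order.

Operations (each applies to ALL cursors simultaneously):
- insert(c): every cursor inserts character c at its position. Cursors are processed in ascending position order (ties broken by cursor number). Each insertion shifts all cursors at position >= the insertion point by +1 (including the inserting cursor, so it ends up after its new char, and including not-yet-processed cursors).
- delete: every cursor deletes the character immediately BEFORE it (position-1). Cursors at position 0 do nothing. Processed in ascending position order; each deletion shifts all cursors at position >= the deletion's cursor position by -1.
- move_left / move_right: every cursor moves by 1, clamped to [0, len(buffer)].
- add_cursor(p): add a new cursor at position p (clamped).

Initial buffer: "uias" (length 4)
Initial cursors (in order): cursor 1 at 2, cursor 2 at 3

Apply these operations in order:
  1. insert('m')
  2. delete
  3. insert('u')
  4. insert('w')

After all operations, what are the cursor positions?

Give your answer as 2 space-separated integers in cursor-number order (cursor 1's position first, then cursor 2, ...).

After op 1 (insert('m')): buffer="uimams" (len 6), cursors c1@3 c2@5, authorship ..1.2.
After op 2 (delete): buffer="uias" (len 4), cursors c1@2 c2@3, authorship ....
After op 3 (insert('u')): buffer="uiuaus" (len 6), cursors c1@3 c2@5, authorship ..1.2.
After op 4 (insert('w')): buffer="uiuwauws" (len 8), cursors c1@4 c2@7, authorship ..11.22.

Answer: 4 7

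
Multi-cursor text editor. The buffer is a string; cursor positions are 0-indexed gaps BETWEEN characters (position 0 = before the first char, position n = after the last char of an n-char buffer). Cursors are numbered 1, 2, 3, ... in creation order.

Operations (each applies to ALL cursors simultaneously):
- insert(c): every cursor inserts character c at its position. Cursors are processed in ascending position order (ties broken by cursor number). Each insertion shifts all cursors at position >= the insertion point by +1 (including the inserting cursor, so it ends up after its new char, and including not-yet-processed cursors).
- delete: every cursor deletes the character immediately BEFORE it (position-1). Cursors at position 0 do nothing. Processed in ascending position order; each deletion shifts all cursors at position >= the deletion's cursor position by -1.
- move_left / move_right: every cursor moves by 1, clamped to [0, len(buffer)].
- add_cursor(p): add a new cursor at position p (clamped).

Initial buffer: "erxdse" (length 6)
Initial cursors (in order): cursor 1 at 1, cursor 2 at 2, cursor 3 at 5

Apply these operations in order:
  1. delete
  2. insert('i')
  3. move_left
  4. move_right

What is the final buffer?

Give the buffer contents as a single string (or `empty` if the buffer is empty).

Answer: iixdie

Derivation:
After op 1 (delete): buffer="xde" (len 3), cursors c1@0 c2@0 c3@2, authorship ...
After op 2 (insert('i')): buffer="iixdie" (len 6), cursors c1@2 c2@2 c3@5, authorship 12..3.
After op 3 (move_left): buffer="iixdie" (len 6), cursors c1@1 c2@1 c3@4, authorship 12..3.
After op 4 (move_right): buffer="iixdie" (len 6), cursors c1@2 c2@2 c3@5, authorship 12..3.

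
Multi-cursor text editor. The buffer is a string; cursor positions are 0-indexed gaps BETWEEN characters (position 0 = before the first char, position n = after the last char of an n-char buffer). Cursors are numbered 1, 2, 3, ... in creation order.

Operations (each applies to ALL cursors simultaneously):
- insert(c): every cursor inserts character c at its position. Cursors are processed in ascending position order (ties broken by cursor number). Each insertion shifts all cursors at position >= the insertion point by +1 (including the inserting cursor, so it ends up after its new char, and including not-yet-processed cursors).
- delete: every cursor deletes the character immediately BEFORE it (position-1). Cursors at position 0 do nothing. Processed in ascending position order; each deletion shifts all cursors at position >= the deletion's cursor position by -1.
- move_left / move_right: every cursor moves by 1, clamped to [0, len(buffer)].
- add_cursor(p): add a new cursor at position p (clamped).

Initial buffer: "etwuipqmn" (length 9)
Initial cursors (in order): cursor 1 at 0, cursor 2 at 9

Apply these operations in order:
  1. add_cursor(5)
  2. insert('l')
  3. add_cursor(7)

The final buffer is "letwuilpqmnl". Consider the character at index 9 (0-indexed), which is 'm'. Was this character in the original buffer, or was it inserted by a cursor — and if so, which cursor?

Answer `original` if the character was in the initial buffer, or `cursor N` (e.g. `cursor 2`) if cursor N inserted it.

After op 1 (add_cursor(5)): buffer="etwuipqmn" (len 9), cursors c1@0 c3@5 c2@9, authorship .........
After op 2 (insert('l')): buffer="letwuilpqmnl" (len 12), cursors c1@1 c3@7 c2@12, authorship 1.....3....2
After op 3 (add_cursor(7)): buffer="letwuilpqmnl" (len 12), cursors c1@1 c3@7 c4@7 c2@12, authorship 1.....3....2
Authorship (.=original, N=cursor N): 1 . . . . . 3 . . . . 2
Index 9: author = original

Answer: original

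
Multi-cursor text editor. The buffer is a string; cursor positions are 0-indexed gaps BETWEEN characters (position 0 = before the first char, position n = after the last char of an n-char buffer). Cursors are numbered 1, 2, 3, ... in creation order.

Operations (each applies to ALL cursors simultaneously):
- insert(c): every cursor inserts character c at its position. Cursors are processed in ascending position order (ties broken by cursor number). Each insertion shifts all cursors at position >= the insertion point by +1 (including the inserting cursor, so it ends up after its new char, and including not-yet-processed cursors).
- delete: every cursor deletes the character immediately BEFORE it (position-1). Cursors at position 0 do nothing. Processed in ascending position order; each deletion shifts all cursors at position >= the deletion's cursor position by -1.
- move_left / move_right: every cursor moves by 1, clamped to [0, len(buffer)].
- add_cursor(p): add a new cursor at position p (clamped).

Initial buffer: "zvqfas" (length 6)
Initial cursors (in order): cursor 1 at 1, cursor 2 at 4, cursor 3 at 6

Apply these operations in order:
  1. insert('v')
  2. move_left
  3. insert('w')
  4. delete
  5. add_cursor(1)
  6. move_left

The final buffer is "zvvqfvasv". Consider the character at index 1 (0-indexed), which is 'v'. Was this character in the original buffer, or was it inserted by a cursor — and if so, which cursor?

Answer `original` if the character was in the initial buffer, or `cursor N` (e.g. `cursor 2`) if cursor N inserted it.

After op 1 (insert('v')): buffer="zvvqfvasv" (len 9), cursors c1@2 c2@6 c3@9, authorship .1...2..3
After op 2 (move_left): buffer="zvvqfvasv" (len 9), cursors c1@1 c2@5 c3@8, authorship .1...2..3
After op 3 (insert('w')): buffer="zwvvqfwvaswv" (len 12), cursors c1@2 c2@7 c3@11, authorship .11...22..33
After op 4 (delete): buffer="zvvqfvasv" (len 9), cursors c1@1 c2@5 c3@8, authorship .1...2..3
After op 5 (add_cursor(1)): buffer="zvvqfvasv" (len 9), cursors c1@1 c4@1 c2@5 c3@8, authorship .1...2..3
After op 6 (move_left): buffer="zvvqfvasv" (len 9), cursors c1@0 c4@0 c2@4 c3@7, authorship .1...2..3
Authorship (.=original, N=cursor N): . 1 . . . 2 . . 3
Index 1: author = 1

Answer: cursor 1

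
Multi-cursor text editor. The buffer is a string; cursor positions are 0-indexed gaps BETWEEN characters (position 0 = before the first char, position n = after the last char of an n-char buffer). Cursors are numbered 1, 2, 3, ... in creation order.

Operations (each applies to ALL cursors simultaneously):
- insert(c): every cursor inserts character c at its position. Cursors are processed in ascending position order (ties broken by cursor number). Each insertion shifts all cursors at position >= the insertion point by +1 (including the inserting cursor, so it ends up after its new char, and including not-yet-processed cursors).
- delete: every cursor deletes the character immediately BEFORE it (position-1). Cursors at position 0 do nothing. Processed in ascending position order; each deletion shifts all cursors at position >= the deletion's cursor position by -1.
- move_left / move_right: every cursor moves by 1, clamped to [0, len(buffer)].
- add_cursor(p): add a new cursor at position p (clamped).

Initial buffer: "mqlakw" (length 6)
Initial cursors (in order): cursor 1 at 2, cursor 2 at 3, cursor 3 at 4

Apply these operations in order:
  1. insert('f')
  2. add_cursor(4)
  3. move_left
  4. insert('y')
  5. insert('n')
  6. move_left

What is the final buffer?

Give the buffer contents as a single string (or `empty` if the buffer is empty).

Answer: mqynfynlynfaynfkw

Derivation:
After op 1 (insert('f')): buffer="mqflfafkw" (len 9), cursors c1@3 c2@5 c3@7, authorship ..1.2.3..
After op 2 (add_cursor(4)): buffer="mqflfafkw" (len 9), cursors c1@3 c4@4 c2@5 c3@7, authorship ..1.2.3..
After op 3 (move_left): buffer="mqflfafkw" (len 9), cursors c1@2 c4@3 c2@4 c3@6, authorship ..1.2.3..
After op 4 (insert('y')): buffer="mqyfylyfayfkw" (len 13), cursors c1@3 c4@5 c2@7 c3@10, authorship ..114.22.33..
After op 5 (insert('n')): buffer="mqynfynlynfaynfkw" (len 17), cursors c1@4 c4@7 c2@10 c3@14, authorship ..11144.222.333..
After op 6 (move_left): buffer="mqynfynlynfaynfkw" (len 17), cursors c1@3 c4@6 c2@9 c3@13, authorship ..11144.222.333..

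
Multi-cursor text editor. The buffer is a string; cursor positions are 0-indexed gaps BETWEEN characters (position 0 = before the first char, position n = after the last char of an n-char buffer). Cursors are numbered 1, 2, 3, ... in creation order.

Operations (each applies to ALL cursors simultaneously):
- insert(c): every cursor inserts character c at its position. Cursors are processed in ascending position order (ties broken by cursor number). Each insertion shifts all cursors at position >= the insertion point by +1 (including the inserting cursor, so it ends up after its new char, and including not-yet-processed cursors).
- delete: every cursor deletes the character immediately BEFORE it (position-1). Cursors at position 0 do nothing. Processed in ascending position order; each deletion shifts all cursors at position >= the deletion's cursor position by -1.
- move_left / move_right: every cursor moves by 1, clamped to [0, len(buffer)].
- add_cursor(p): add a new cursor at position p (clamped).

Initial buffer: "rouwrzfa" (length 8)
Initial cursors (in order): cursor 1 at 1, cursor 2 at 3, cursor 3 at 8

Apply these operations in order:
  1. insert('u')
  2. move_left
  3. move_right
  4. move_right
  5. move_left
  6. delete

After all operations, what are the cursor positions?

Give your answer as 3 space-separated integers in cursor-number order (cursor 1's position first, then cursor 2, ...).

Answer: 1 3 7

Derivation:
After op 1 (insert('u')): buffer="ruouuwrzfau" (len 11), cursors c1@2 c2@5 c3@11, authorship .1..2.....3
After op 2 (move_left): buffer="ruouuwrzfau" (len 11), cursors c1@1 c2@4 c3@10, authorship .1..2.....3
After op 3 (move_right): buffer="ruouuwrzfau" (len 11), cursors c1@2 c2@5 c3@11, authorship .1..2.....3
After op 4 (move_right): buffer="ruouuwrzfau" (len 11), cursors c1@3 c2@6 c3@11, authorship .1..2.....3
After op 5 (move_left): buffer="ruouuwrzfau" (len 11), cursors c1@2 c2@5 c3@10, authorship .1..2.....3
After op 6 (delete): buffer="rouwrzfu" (len 8), cursors c1@1 c2@3 c3@7, authorship .......3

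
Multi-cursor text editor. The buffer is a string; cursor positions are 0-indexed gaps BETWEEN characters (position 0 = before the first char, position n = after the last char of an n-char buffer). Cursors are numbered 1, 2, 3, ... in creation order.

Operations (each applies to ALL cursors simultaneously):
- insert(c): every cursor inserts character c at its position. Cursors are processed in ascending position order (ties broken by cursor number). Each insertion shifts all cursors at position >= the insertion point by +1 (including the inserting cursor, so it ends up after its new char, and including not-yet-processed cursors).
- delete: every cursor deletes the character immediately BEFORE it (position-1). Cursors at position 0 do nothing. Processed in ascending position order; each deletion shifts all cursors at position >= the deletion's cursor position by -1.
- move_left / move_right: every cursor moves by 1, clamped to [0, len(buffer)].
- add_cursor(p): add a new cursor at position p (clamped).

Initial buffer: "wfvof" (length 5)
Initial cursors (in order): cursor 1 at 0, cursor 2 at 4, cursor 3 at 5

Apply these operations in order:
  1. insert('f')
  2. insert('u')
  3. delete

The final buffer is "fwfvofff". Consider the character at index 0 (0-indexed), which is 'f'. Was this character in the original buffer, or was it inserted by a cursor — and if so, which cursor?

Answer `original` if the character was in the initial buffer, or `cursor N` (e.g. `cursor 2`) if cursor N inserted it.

Answer: cursor 1

Derivation:
After op 1 (insert('f')): buffer="fwfvofff" (len 8), cursors c1@1 c2@6 c3@8, authorship 1....2.3
After op 2 (insert('u')): buffer="fuwfvofuffu" (len 11), cursors c1@2 c2@8 c3@11, authorship 11....22.33
After op 3 (delete): buffer="fwfvofff" (len 8), cursors c1@1 c2@6 c3@8, authorship 1....2.3
Authorship (.=original, N=cursor N): 1 . . . . 2 . 3
Index 0: author = 1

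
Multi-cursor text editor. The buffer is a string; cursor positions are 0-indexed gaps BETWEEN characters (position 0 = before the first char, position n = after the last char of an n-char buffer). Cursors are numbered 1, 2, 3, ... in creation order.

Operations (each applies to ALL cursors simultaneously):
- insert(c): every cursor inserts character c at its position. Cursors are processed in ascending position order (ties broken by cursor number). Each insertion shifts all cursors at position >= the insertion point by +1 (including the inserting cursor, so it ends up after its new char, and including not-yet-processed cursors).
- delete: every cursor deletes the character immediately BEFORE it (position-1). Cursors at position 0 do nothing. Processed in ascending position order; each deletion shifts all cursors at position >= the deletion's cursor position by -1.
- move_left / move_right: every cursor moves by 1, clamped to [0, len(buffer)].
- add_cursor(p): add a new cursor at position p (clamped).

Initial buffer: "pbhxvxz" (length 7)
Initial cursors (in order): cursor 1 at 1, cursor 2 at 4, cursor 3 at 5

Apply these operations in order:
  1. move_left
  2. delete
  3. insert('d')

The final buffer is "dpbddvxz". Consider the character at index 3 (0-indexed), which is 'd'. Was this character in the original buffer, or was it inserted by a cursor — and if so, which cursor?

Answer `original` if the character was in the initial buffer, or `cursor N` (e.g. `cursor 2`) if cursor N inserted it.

After op 1 (move_left): buffer="pbhxvxz" (len 7), cursors c1@0 c2@3 c3@4, authorship .......
After op 2 (delete): buffer="pbvxz" (len 5), cursors c1@0 c2@2 c3@2, authorship .....
After op 3 (insert('d')): buffer="dpbddvxz" (len 8), cursors c1@1 c2@5 c3@5, authorship 1..23...
Authorship (.=original, N=cursor N): 1 . . 2 3 . . .
Index 3: author = 2

Answer: cursor 2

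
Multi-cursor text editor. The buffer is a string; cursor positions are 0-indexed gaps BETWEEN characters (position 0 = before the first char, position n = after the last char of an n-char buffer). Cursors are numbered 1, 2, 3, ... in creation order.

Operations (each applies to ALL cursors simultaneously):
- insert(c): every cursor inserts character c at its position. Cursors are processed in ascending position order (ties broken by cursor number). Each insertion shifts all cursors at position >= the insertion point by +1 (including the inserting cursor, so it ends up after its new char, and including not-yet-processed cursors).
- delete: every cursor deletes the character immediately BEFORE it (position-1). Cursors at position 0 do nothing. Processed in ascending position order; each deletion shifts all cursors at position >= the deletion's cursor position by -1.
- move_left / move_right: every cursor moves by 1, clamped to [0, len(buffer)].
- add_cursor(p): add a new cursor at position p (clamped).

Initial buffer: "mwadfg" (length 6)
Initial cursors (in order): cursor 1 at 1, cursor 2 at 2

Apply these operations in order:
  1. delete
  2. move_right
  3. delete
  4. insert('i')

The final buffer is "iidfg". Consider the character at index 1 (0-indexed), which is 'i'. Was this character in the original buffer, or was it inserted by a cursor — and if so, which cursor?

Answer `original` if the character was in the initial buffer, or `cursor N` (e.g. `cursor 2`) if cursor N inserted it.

Answer: cursor 2

Derivation:
After op 1 (delete): buffer="adfg" (len 4), cursors c1@0 c2@0, authorship ....
After op 2 (move_right): buffer="adfg" (len 4), cursors c1@1 c2@1, authorship ....
After op 3 (delete): buffer="dfg" (len 3), cursors c1@0 c2@0, authorship ...
After op 4 (insert('i')): buffer="iidfg" (len 5), cursors c1@2 c2@2, authorship 12...
Authorship (.=original, N=cursor N): 1 2 . . .
Index 1: author = 2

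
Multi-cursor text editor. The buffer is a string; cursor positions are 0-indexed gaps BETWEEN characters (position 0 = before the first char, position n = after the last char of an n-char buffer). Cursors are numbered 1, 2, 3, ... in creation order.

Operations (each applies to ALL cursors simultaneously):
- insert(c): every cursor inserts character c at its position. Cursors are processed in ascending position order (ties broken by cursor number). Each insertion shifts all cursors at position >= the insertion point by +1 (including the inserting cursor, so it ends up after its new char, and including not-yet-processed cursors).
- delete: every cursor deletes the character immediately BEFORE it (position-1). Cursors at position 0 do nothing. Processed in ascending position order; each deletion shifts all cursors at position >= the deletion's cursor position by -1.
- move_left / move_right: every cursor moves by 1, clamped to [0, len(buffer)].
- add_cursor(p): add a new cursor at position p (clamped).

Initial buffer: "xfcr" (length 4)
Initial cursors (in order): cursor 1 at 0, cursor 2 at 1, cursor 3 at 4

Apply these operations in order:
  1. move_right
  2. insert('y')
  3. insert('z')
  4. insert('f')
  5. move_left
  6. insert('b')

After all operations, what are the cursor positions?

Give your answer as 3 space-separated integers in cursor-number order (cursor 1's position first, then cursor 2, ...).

After op 1 (move_right): buffer="xfcr" (len 4), cursors c1@1 c2@2 c3@4, authorship ....
After op 2 (insert('y')): buffer="xyfycry" (len 7), cursors c1@2 c2@4 c3@7, authorship .1.2..3
After op 3 (insert('z')): buffer="xyzfyzcryz" (len 10), cursors c1@3 c2@6 c3@10, authorship .11.22..33
After op 4 (insert('f')): buffer="xyzffyzfcryzf" (len 13), cursors c1@4 c2@8 c3@13, authorship .111.222..333
After op 5 (move_left): buffer="xyzffyzfcryzf" (len 13), cursors c1@3 c2@7 c3@12, authorship .111.222..333
After op 6 (insert('b')): buffer="xyzbffyzbfcryzbf" (len 16), cursors c1@4 c2@9 c3@15, authorship .1111.2222..3333

Answer: 4 9 15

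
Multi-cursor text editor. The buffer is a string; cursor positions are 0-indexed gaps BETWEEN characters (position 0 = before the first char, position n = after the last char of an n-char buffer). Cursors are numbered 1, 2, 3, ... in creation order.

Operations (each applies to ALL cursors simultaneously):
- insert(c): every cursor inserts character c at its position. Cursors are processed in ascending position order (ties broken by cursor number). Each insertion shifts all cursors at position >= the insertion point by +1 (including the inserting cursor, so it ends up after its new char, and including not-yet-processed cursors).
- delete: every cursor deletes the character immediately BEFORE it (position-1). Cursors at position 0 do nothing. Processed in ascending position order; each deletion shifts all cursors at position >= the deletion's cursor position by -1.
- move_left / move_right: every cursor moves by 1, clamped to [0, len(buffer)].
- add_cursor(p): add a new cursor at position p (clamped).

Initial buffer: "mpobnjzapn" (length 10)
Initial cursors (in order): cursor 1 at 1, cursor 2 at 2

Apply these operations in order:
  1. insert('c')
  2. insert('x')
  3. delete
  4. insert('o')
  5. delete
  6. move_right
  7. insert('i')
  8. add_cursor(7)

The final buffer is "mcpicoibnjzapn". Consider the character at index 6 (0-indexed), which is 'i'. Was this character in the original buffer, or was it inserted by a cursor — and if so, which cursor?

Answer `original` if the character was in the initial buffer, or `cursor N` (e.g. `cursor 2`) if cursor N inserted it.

After op 1 (insert('c')): buffer="mcpcobnjzapn" (len 12), cursors c1@2 c2@4, authorship .1.2........
After op 2 (insert('x')): buffer="mcxpcxobnjzapn" (len 14), cursors c1@3 c2@6, authorship .11.22........
After op 3 (delete): buffer="mcpcobnjzapn" (len 12), cursors c1@2 c2@4, authorship .1.2........
After op 4 (insert('o')): buffer="mcopcoobnjzapn" (len 14), cursors c1@3 c2@6, authorship .11.22........
After op 5 (delete): buffer="mcpcobnjzapn" (len 12), cursors c1@2 c2@4, authorship .1.2........
After op 6 (move_right): buffer="mcpcobnjzapn" (len 12), cursors c1@3 c2@5, authorship .1.2........
After op 7 (insert('i')): buffer="mcpicoibnjzapn" (len 14), cursors c1@4 c2@7, authorship .1.12.2.......
After op 8 (add_cursor(7)): buffer="mcpicoibnjzapn" (len 14), cursors c1@4 c2@7 c3@7, authorship .1.12.2.......
Authorship (.=original, N=cursor N): . 1 . 1 2 . 2 . . . . . . .
Index 6: author = 2

Answer: cursor 2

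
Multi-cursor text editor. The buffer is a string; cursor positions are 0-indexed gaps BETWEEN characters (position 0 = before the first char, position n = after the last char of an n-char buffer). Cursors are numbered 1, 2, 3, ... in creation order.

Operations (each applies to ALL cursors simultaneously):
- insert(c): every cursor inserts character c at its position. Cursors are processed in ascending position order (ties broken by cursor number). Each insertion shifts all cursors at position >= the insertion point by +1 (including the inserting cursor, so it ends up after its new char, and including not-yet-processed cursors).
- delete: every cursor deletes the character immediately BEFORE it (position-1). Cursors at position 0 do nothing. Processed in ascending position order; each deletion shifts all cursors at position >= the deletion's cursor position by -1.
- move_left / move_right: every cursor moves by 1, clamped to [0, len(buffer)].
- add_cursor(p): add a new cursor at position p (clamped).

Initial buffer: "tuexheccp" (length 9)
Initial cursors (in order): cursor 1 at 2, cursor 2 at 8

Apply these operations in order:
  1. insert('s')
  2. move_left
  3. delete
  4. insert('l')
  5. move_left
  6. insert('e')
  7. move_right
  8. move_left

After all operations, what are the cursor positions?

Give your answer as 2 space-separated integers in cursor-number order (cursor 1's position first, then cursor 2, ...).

Answer: 2 10

Derivation:
After op 1 (insert('s')): buffer="tusexheccsp" (len 11), cursors c1@3 c2@10, authorship ..1......2.
After op 2 (move_left): buffer="tusexheccsp" (len 11), cursors c1@2 c2@9, authorship ..1......2.
After op 3 (delete): buffer="tsexhecsp" (len 9), cursors c1@1 c2@7, authorship .1.....2.
After op 4 (insert('l')): buffer="tlsexheclsp" (len 11), cursors c1@2 c2@9, authorship .11.....22.
After op 5 (move_left): buffer="tlsexheclsp" (len 11), cursors c1@1 c2@8, authorship .11.....22.
After op 6 (insert('e')): buffer="telsexhecelsp" (len 13), cursors c1@2 c2@10, authorship .111.....222.
After op 7 (move_right): buffer="telsexhecelsp" (len 13), cursors c1@3 c2@11, authorship .111.....222.
After op 8 (move_left): buffer="telsexhecelsp" (len 13), cursors c1@2 c2@10, authorship .111.....222.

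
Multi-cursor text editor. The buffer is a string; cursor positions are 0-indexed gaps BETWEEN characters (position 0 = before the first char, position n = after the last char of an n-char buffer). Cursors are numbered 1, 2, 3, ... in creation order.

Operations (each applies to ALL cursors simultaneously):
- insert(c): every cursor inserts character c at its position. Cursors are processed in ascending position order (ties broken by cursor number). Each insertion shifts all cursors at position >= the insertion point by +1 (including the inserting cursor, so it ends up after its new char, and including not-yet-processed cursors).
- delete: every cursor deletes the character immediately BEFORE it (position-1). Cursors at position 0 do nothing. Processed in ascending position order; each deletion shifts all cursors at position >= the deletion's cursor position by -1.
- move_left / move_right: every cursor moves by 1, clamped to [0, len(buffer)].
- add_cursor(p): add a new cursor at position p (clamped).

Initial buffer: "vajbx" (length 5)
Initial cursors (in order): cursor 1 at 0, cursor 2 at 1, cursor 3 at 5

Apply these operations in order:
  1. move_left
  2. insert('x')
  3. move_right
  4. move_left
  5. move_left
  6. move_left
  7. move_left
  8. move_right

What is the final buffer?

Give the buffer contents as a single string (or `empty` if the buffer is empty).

After op 1 (move_left): buffer="vajbx" (len 5), cursors c1@0 c2@0 c3@4, authorship .....
After op 2 (insert('x')): buffer="xxvajbxx" (len 8), cursors c1@2 c2@2 c3@7, authorship 12....3.
After op 3 (move_right): buffer="xxvajbxx" (len 8), cursors c1@3 c2@3 c3@8, authorship 12....3.
After op 4 (move_left): buffer="xxvajbxx" (len 8), cursors c1@2 c2@2 c3@7, authorship 12....3.
After op 5 (move_left): buffer="xxvajbxx" (len 8), cursors c1@1 c2@1 c3@6, authorship 12....3.
After op 6 (move_left): buffer="xxvajbxx" (len 8), cursors c1@0 c2@0 c3@5, authorship 12....3.
After op 7 (move_left): buffer="xxvajbxx" (len 8), cursors c1@0 c2@0 c3@4, authorship 12....3.
After op 8 (move_right): buffer="xxvajbxx" (len 8), cursors c1@1 c2@1 c3@5, authorship 12....3.

Answer: xxvajbxx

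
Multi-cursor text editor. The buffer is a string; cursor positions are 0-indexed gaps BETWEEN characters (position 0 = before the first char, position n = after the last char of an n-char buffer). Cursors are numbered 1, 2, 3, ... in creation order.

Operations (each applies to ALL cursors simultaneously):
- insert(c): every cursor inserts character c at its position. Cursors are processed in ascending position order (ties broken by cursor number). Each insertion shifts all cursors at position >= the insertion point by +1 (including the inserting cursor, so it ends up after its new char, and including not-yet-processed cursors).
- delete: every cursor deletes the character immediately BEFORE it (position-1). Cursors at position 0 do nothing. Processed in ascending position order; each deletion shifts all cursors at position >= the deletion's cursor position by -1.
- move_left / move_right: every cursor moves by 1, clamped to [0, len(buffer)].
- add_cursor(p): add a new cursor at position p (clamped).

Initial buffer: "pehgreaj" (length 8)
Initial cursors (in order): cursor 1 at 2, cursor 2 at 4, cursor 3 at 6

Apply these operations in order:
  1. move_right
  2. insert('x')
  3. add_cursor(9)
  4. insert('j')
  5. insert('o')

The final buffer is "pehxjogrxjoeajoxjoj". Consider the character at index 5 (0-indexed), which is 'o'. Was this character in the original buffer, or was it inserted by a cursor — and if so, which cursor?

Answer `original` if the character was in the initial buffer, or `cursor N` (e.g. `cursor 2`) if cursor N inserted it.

After op 1 (move_right): buffer="pehgreaj" (len 8), cursors c1@3 c2@5 c3@7, authorship ........
After op 2 (insert('x')): buffer="pehxgrxeaxj" (len 11), cursors c1@4 c2@7 c3@10, authorship ...1..2..3.
After op 3 (add_cursor(9)): buffer="pehxgrxeaxj" (len 11), cursors c1@4 c2@7 c4@9 c3@10, authorship ...1..2..3.
After op 4 (insert('j')): buffer="pehxjgrxjeajxjj" (len 15), cursors c1@5 c2@9 c4@12 c3@14, authorship ...11..22..433.
After op 5 (insert('o')): buffer="pehxjogrxjoeajoxjoj" (len 19), cursors c1@6 c2@11 c4@15 c3@18, authorship ...111..222..44333.
Authorship (.=original, N=cursor N): . . . 1 1 1 . . 2 2 2 . . 4 4 3 3 3 .
Index 5: author = 1

Answer: cursor 1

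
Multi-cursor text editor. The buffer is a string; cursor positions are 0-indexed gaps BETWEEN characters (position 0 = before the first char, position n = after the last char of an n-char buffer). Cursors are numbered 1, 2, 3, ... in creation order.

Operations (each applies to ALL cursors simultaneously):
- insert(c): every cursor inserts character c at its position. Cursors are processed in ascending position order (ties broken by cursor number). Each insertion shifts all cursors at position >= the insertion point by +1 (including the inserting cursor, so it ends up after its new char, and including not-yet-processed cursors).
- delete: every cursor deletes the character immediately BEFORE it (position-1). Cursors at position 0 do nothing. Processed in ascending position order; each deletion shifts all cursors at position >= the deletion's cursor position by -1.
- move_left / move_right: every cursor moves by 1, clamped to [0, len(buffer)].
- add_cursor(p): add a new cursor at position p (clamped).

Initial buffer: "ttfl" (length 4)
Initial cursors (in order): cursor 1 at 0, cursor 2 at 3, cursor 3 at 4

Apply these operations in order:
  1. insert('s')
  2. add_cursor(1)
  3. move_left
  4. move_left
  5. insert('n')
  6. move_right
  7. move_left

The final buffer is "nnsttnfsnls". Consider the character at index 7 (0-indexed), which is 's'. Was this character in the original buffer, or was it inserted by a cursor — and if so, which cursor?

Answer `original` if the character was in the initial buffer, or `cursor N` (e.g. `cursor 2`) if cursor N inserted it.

Answer: cursor 2

Derivation:
After op 1 (insert('s')): buffer="sttfsls" (len 7), cursors c1@1 c2@5 c3@7, authorship 1...2.3
After op 2 (add_cursor(1)): buffer="sttfsls" (len 7), cursors c1@1 c4@1 c2@5 c3@7, authorship 1...2.3
After op 3 (move_left): buffer="sttfsls" (len 7), cursors c1@0 c4@0 c2@4 c3@6, authorship 1...2.3
After op 4 (move_left): buffer="sttfsls" (len 7), cursors c1@0 c4@0 c2@3 c3@5, authorship 1...2.3
After op 5 (insert('n')): buffer="nnsttnfsnls" (len 11), cursors c1@2 c4@2 c2@6 c3@9, authorship 141..2.23.3
After op 6 (move_right): buffer="nnsttnfsnls" (len 11), cursors c1@3 c4@3 c2@7 c3@10, authorship 141..2.23.3
After op 7 (move_left): buffer="nnsttnfsnls" (len 11), cursors c1@2 c4@2 c2@6 c3@9, authorship 141..2.23.3
Authorship (.=original, N=cursor N): 1 4 1 . . 2 . 2 3 . 3
Index 7: author = 2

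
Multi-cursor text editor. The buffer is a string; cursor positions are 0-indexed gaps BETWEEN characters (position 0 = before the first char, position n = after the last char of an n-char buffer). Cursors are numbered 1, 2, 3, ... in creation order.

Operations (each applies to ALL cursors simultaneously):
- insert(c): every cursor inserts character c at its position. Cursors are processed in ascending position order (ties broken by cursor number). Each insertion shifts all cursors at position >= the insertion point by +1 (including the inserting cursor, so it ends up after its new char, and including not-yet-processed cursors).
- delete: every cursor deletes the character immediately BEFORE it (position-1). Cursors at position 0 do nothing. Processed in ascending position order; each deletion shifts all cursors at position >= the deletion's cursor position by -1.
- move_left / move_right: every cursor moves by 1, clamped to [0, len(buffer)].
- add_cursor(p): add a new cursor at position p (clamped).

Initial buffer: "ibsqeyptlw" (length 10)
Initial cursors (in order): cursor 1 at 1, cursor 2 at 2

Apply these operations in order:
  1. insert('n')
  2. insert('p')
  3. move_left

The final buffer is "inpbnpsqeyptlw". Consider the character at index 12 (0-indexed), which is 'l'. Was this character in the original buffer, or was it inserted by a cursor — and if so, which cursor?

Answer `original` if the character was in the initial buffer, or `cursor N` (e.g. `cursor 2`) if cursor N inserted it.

After op 1 (insert('n')): buffer="inbnsqeyptlw" (len 12), cursors c1@2 c2@4, authorship .1.2........
After op 2 (insert('p')): buffer="inpbnpsqeyptlw" (len 14), cursors c1@3 c2@6, authorship .11.22........
After op 3 (move_left): buffer="inpbnpsqeyptlw" (len 14), cursors c1@2 c2@5, authorship .11.22........
Authorship (.=original, N=cursor N): . 1 1 . 2 2 . . . . . . . .
Index 12: author = original

Answer: original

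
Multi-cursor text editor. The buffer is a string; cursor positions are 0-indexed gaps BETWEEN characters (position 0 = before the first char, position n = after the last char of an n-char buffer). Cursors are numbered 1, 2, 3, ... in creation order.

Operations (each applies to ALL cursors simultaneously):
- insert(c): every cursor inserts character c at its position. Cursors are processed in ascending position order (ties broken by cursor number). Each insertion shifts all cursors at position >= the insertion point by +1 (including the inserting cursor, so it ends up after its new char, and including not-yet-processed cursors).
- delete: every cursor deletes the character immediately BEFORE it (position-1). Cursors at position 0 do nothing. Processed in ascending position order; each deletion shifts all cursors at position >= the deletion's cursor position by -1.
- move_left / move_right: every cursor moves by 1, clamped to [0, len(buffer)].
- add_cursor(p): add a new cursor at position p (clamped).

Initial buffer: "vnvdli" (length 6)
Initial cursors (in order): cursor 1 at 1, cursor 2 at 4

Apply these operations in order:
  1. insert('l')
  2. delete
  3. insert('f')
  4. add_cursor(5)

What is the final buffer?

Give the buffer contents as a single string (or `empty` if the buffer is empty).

After op 1 (insert('l')): buffer="vlnvdlli" (len 8), cursors c1@2 c2@6, authorship .1...2..
After op 2 (delete): buffer="vnvdli" (len 6), cursors c1@1 c2@4, authorship ......
After op 3 (insert('f')): buffer="vfnvdfli" (len 8), cursors c1@2 c2@6, authorship .1...2..
After op 4 (add_cursor(5)): buffer="vfnvdfli" (len 8), cursors c1@2 c3@5 c2@6, authorship .1...2..

Answer: vfnvdfli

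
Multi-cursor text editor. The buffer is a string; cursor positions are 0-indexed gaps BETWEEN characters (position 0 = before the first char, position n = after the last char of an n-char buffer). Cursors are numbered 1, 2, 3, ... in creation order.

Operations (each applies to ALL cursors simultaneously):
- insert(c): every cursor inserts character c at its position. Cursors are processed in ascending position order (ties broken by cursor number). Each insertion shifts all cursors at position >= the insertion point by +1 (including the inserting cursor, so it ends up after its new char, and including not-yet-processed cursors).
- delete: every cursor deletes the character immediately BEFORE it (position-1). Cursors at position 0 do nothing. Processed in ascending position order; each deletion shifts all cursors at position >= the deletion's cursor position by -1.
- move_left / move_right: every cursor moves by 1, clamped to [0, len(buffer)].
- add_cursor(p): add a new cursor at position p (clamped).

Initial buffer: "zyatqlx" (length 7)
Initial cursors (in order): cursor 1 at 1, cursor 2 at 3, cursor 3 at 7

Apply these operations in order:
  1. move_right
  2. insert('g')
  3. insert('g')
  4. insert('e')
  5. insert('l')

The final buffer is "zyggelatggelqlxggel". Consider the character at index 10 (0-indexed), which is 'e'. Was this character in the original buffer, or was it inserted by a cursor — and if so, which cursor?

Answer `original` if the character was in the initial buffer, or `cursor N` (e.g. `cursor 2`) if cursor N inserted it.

Answer: cursor 2

Derivation:
After op 1 (move_right): buffer="zyatqlx" (len 7), cursors c1@2 c2@4 c3@7, authorship .......
After op 2 (insert('g')): buffer="zygatgqlxg" (len 10), cursors c1@3 c2@6 c3@10, authorship ..1..2...3
After op 3 (insert('g')): buffer="zyggatggqlxgg" (len 13), cursors c1@4 c2@8 c3@13, authorship ..11..22...33
After op 4 (insert('e')): buffer="zyggeatggeqlxgge" (len 16), cursors c1@5 c2@10 c3@16, authorship ..111..222...333
After op 5 (insert('l')): buffer="zyggelatggelqlxggel" (len 19), cursors c1@6 c2@12 c3@19, authorship ..1111..2222...3333
Authorship (.=original, N=cursor N): . . 1 1 1 1 . . 2 2 2 2 . . . 3 3 3 3
Index 10: author = 2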